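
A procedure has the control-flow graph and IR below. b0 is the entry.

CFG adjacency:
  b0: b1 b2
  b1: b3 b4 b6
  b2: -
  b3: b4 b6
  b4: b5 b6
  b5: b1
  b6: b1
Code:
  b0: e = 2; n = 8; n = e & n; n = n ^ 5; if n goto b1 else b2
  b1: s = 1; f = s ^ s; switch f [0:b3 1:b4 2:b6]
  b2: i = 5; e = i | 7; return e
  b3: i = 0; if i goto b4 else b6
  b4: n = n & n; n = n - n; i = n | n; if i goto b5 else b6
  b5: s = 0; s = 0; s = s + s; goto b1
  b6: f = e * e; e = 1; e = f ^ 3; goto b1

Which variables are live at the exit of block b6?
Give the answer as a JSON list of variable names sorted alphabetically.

Answer: ["e", "n"]

Derivation:
def/use:
  b0 def {e,n} use ∅
  b1 def {f,s} use ∅
  b2 def {e,i} use ∅
  b3 def {i} use ∅
  b4 def {i,n} use {n}
  b5 def {s} use ∅
  b6 def {e,f} use {e}

Backward fixpoint:
  b0 li=∅ lo={e,n}
  b1 li={e,n} lo={e,n}
  b2 li=∅ lo=∅
  b3 li={e,n} lo={e,n}
  b4 li={e,n} lo={e,n}
  b5 li={e,n} lo={e,n}
  b6 li={e,n} lo={e,n}

live-out(b6) = ["e", "n"]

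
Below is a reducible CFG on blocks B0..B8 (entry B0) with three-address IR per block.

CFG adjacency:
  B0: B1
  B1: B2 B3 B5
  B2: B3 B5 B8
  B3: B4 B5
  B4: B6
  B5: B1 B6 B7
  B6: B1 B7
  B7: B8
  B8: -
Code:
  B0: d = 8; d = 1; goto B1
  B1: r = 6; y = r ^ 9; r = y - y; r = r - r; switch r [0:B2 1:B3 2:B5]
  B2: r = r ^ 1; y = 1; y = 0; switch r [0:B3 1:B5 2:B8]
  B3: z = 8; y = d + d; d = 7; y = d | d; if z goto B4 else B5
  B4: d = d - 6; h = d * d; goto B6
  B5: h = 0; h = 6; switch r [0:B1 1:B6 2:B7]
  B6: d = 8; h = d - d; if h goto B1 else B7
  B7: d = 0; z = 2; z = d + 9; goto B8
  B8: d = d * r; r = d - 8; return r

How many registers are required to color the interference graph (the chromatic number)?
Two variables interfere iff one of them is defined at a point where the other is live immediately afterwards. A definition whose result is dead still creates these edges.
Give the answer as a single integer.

Answer: 4

Working:
def/use:
  B0 def {d} use ∅
  B1 def {r,y} use ∅
  B2 def {r,y} use {r}
  B3 def {d,y,z} use {d}
  B4 def {d,h} use {d}
  B5 def {h} use {r}
  B6 def {d,h} use ∅
  B7 def {d,z} use ∅
  B8 def {d,r} use {d,r}

Live sets:
  B0 li=∅ lo={d}
  B1 li={d} lo={d,r}
  B2 li={d,r} lo={d,r}
  B3 li={d,r} lo={d,r}
  B4 li={d,r} lo={r}
  B5 li={d,r} lo={d,r}
  B6 li={r} lo={d,r}
  B7 li={r} lo={d,r}
  B8 li={d,r} lo=∅

Interfere edges:
  d — {h,r,y,z}
  h — {d,r}
  r — {d,h,y,z}
  y — {d,r,z}
  z — {d,r,y}

Colouring:
  clique {d,r,y,z} ⇒ need ≥ 4
  4-colouring: R0={d}  R1={r}  R2={h,y}  R3={z}
  χ = 4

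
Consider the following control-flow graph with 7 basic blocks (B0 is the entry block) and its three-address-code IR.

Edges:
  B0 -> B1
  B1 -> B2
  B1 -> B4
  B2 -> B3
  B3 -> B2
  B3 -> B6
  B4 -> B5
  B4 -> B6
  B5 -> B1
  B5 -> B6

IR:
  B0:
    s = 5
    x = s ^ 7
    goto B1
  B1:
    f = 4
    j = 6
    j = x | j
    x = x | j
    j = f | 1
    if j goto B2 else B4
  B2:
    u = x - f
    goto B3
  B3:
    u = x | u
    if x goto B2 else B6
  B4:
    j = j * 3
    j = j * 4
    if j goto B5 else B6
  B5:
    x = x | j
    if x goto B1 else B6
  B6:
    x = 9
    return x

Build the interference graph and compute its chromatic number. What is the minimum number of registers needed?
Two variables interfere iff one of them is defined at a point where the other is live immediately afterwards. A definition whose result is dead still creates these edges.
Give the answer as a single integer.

Answer: 3

Working:
Block summaries:
  B0: def={s,x} ue=∅
  B1: def={f,j,x} ue={x}
  B2: def={u} ue={f,x}
  B3: def={u} ue={u,x}
  B4: def={j} ue={j}
  B5: def={x} ue={j,x}
  B6: def={x} ue=∅

Backward fixpoint:
  live B0: ∅→{x}
  live B1: {x}→{f,j,x}
  live B2: {f,x}→{f,u,x}
  live B3: {f,u,x}→{f,x}
  live B4: {j,x}→{j,x}
  live B5: {j,x}→{x}
  live B6: ∅→∅

Interference:
  f: {j,u,x}
  j: {f,x}
  s: ∅
  u: {f,x}
  x: {f,j,u}

Chromatic number:
  clique {f,j,x} ⇒ need ≥ 3
  assign f→c0 j→c2 s→c0 u→c2 x→c1 — no edge inside a register ⇒ χ ≤ 3
  χ = 3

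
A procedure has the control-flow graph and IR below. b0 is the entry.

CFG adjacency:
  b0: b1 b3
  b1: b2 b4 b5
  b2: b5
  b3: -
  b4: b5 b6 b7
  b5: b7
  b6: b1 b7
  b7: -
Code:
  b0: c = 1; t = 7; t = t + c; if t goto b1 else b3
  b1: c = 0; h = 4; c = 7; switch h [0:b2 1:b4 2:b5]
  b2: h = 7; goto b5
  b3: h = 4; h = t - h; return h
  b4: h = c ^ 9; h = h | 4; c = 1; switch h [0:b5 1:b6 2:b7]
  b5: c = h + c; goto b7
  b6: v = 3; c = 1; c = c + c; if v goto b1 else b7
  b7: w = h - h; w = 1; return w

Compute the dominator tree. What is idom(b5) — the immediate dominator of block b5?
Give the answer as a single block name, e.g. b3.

Answer: b1

Working:
idom tree: b1←b0 b2←b1 b3←b0 b4←b1 b5←b1 b6←b4 b7←b1
Join-block Dom:
  b1: preds {b0,b6}: {b0} ∩ {b0,b1,b4,b6} = {b0}; idom=b0
  b5: preds {b1,b2,b4}: {b0,b1} ∩ {b0,b1,b2} ∩ {b0,b1,b4} = {b0,b1}; idom=b1
  b7: preds {b4,b5,b6}: {b0,b1,b4} ∩ {b0,b1,b5} ∩ {b0,b1,b4,b6} = {b0,b1}; idom=b1

idom(b5) = b1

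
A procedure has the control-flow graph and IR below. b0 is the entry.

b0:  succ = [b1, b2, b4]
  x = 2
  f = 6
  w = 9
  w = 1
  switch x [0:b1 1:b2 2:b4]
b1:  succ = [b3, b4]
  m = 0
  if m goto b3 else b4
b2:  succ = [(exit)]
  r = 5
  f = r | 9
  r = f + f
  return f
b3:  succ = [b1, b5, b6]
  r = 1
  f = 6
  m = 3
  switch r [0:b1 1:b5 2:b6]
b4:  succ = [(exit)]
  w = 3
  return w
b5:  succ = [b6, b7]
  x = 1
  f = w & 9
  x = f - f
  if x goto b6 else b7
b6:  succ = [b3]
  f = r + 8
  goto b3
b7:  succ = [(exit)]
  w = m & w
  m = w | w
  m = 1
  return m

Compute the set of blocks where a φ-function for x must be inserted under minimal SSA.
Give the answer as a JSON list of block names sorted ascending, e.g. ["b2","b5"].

idom tree: b1←b0 b2←b0 b3←b1 b4←b0 b5←b3 b6←b3 b7←b5
Dom∩ at merges:
  b1: preds {b0,b3}: {b0} ∩ {b0,b1,b3} = {b0}; idom=b0
  b3: preds {b1,b6}: {b0,b1} ∩ {b0,b1,b3,b6} = {b0,b1}; idom=b1
  b4: preds {b0,b1}: {b0} ∩ {b0,b1} = {b0}; idom=b0
  b6: preds {b3,b5}: {b0,b1,b3} ∩ {b0,b1,b3,b5} = {b0,b1,b3}; idom=b3

Frontier:
  join b1 pred b0: · stop@b0
  join b1 pred b3: b3→b1 stop@b0
  join b3 pred b1: · stop@b1
  join b3 pred b6: b6→b3 stop@b1
  join b4 pred b0: · stop@b0
  join b4 pred b1: b1 stop@b0
  join b6 pred b3: · stop@b3
  join b6 pred b5: b5 stop@b3
  b0 → ∅
  b1 → {b1,b4}
  b2 → ∅
  b3 → {b1,b3}
  b4 → ∅
  b5 → {b6}
  b6 → {b3}
  b7 → ∅

φ for x: defs {b0,b5}
  DF⁺ = {b1,b3,b4,b6}

Answer: ["b1", "b3", "b4", "b6"]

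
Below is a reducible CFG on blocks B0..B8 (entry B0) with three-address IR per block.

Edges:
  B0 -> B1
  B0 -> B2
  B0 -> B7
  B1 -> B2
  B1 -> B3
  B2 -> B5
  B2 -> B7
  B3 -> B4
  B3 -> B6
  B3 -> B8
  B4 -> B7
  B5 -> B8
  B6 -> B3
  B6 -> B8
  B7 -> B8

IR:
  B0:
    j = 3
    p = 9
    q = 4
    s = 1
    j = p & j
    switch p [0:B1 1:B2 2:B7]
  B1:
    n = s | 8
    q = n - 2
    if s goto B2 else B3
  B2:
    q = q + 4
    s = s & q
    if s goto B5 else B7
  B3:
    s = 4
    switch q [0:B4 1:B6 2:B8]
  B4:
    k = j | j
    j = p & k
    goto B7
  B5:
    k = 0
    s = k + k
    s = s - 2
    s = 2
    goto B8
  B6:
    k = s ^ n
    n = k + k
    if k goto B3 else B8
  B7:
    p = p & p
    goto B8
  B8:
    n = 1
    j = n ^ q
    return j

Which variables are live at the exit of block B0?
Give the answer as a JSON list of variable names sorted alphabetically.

Answer: ["j", "p", "q", "s"]

Analysis:
Per-block:
  B0: def={j,p,q,s} ue=∅
  B1: def={n,q} ue={s}
  B2: def={q,s} ue={q,s}
  B3: def={s} ue={q}
  B4: def={j,k} ue={j,p}
  B5: def={k,s} ue=∅
  B6: def={k,n} ue={n,s}
  B7: def={p} ue={p}
  B8: def={j,n} ue={q}

Liveness:
  B0: in=∅ out={j,p,q,s}
  B1: in={j,p,s} out={j,n,p,q,s}
  B2: in={p,q,s} out={p,q}
  B3: in={j,n,p,q} out={j,n,p,q,s}
  B4: in={j,p,q} out={p,q}
  B5: in={q} out={q}
  B6: in={j,n,p,q,s} out={j,n,p,q}
  B7: in={p,q} out={q}
  B8: in={q} out=∅

live-out(B0) = ["j", "p", "q", "s"]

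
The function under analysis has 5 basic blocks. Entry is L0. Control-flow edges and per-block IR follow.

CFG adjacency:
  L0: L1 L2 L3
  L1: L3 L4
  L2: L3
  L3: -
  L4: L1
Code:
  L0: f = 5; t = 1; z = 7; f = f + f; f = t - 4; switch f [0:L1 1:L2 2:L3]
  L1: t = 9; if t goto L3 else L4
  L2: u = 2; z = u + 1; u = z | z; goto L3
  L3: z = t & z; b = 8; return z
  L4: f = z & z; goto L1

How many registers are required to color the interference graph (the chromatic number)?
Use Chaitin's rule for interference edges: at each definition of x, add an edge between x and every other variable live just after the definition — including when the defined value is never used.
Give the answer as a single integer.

def/use:
  L0: def={f,t,z} ue=∅
  L1: def={t} ue=∅
  L2: def={u,z} ue=∅
  L3: def={b,z} ue={t,z}
  L4: def={f} ue={z}

Live sets:
  L0 li=∅ lo={t,z}
  L1 li={z} lo={t,z}
  L2 li={t} lo={t,z}
  L3 li={t,z} lo=∅
  L4 li={z} lo={z}

Conflict graph:
  b↔{z}
  f↔{t,z}
  t↔{f,u,z}
  u↔{t,z}
  z↔{b,f,t,u}

Colouring:
  lower bound: {f,t,z} mutually conflict ⇒ χ ≥ 3
  3-colouring: r0={z}  r1={b,t}  r2={f,u}
  χ = 3

Answer: 3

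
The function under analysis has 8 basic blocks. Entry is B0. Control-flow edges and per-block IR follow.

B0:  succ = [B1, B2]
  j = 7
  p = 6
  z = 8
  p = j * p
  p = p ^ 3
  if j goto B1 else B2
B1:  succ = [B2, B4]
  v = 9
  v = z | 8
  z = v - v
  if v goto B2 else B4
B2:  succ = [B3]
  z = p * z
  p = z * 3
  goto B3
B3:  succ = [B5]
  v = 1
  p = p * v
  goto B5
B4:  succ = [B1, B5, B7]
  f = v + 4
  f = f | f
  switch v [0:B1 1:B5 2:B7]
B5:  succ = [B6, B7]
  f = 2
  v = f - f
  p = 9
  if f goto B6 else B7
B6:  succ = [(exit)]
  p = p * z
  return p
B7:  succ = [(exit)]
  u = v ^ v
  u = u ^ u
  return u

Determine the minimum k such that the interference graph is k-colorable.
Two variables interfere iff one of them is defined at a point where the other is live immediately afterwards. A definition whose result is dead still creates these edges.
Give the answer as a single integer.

Block summaries:
  B0: {j,p,z} / ∅
  B1: {v,z} / {z}
  B2: {p,z} / {p,z}
  B3: {p,v} / {p}
  B4: {f} / {v}
  B5: {f,p,v} / ∅
  B6: {p} / {p,z}
  B7: {u} / {v}

Backward fixpoint:
  B0: in=∅ out={p,z}
  B1: in={p,z} out={p,v,z}
  B2: in={p,z} out={p,z}
  B3: in={p,z} out={z}
  B4: in={p,v,z} out={p,v,z}
  B5: in={z} out={p,v,z}
  B6: in={p,z} out=∅
  B7: in={v} out=∅

Interfere edges:
  f: {p,v,z}
  j: {p,z}
  p: {f,j,v,z}
  u: ∅
  v: {f,p,z}
  z: {f,j,p,v}

Colouring:
  lower bound: {f,p,v,z} mutually conflict ⇒ χ ≥ 4
  assign f→r2 j→r2 p→r0 u→r0 v→r3 z→r1 — no edge inside a register ⇒ χ ≤ 4
  χ = 4

Answer: 4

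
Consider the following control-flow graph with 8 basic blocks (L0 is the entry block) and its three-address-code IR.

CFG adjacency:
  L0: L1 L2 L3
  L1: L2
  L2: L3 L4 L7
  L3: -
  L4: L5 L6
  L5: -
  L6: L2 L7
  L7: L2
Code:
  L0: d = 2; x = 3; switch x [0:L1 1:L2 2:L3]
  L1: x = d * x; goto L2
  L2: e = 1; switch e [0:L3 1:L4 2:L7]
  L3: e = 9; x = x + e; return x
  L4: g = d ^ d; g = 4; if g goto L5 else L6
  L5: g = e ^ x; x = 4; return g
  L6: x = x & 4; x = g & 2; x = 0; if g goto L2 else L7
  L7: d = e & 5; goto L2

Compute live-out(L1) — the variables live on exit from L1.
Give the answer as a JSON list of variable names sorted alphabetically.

Answer: ["d", "x"]

Working:
def/use:
  L0 def {d,x} use ∅
  L1 def {x} use {d,x}
  L2 def {e} use ∅
  L3 def {e,x} use {x}
  L4 def {g} use {d}
  L5 def {g,x} use {e,x}
  L6 def {x} use {g,x}
  L7 def {d} use {e}

Liveness:
  L0 li=∅ lo={d,x}
  L1 li={d,x} lo={d,x}
  L2 li={d,x} lo={d,e,x}
  L3 li={x} lo=∅
  L4 li={d,e,x} lo={d,e,g,x}
  L5 li={e,x} lo=∅
  L6 li={d,e,g,x} lo={d,e,x}
  L7 li={e,x} lo={d,x}

live-out(L1) = ["d", "x"]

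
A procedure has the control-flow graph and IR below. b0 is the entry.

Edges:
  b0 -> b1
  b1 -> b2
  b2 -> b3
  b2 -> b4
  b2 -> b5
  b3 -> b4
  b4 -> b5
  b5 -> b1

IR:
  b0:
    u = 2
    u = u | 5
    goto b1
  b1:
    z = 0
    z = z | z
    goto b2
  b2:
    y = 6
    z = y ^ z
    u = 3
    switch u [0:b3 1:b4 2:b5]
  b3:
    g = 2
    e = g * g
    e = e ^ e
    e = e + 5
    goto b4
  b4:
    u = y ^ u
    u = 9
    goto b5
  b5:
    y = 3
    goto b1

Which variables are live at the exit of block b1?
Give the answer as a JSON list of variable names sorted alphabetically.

Answer: ["z"]

Analysis:
Block summaries:
  b0: def={u} ue=∅
  b1: def={z} ue=∅
  b2: def={u,y,z} ue={z}
  b3: def={e,g} ue=∅
  b4: def={u} ue={u,y}
  b5: def={y} ue=∅

Liveness:
  live b0: ∅→∅
  live b1: ∅→{z}
  live b2: {z}→{u,y}
  live b3: {u,y}→{u,y}
  live b4: {u,y}→∅
  live b5: ∅→∅

live-out(b1) = ["z"]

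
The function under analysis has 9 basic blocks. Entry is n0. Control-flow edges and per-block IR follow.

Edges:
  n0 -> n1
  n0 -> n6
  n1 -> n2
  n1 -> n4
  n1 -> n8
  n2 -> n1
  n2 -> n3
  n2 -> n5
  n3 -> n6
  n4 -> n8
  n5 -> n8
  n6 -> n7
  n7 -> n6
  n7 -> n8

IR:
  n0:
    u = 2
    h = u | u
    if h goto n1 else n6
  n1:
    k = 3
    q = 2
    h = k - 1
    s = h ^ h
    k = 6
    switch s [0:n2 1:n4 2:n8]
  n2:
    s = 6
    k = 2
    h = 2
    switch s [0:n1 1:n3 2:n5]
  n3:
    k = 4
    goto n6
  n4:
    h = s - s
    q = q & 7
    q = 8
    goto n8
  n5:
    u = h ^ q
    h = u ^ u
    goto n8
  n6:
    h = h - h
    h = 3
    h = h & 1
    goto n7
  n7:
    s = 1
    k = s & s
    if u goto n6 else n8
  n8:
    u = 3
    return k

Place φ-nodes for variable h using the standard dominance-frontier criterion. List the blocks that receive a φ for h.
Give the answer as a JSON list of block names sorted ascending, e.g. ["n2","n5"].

idom tree: n1←n0 n2←n1 n3←n2 n4←n1 n5←n2 n6←n0 n7←n6 n8←n0
Dom∩ at merges:
  n1: preds {n0,n2}: {n0} ∩ {n0,n1,n2} = {n0}; idom=n0
  n6: preds {n0,n3,n7}: {n0} ∩ {n0,n1,n2,n3} ∩ {n0,n6,n7} = {n0}; idom=n0
  n8: preds {n1,n4,n5,n7}: {n0,n1} ∩ {n0,n1,n4} ∩ {n0,n1,n2,n5} ∩ {n0,n6,n7} = {n0}; idom=n0

DF walk-up:
  n1←n0: walk · to n0
  n1←n2: walk n2→n1 to n0
  n6←n0: walk · to n0
  n6←n3: walk n3→n2→n1 to n0
  n6←n7: walk n7→n6 to n0
  n8←n1: walk n1 to n0
  n8←n4: walk n4→n1 to n0
  n8←n5: walk n5→n2→n1 to n0
  n8←n7: walk n7→n6 to n0
  n0 → ∅
  n1 → {n1,n6,n8}
  n2 → {n1,n6,n8}
  n3 → {n6}
  n4 → {n8}
  n5 → {n8}
  n6 → {n6,n8}
  n7 → {n6,n8}
  n8 → ∅

φ for h: defs {n0,n1,n2,n4,n5,n6}
  DF⁺ = {n1,n6,n8}

Answer: ["n1", "n6", "n8"]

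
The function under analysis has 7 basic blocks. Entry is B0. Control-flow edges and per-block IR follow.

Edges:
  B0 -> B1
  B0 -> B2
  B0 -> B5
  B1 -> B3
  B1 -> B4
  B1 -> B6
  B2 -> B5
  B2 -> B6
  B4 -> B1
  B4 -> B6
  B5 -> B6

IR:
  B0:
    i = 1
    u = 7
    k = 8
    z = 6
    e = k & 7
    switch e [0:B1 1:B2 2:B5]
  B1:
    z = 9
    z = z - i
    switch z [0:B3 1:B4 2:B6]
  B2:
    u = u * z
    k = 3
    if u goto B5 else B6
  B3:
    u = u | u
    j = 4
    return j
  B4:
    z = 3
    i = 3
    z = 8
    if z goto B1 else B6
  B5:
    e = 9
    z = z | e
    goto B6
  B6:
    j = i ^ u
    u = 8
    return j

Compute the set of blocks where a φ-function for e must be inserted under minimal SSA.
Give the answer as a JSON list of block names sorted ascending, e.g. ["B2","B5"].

idom tree: B1←B0 B2←B0 B3←B1 B4←B1 B5←B0 B6←B0
Join-block Dom:
  B1: preds {B0,B4}: {B0} ∩ {B0,B1,B4} = {B0}; idom=B0
  B5: preds {B0,B2}: {B0} ∩ {B0,B2} = {B0}; idom=B0
  B6: preds {B1,B2,B4,B5}: {B0,B1} ∩ {B0,B2} ∩ {B0,B1,B4} ∩ {B0,B5} = {B0}; idom=B0

DF derivation:
  B1←B0: walk · to B0
  B1←B4: walk B4→B1 to B0
  B5←B0: walk · to B0
  B5←B2: walk B2 to B0
  B6←B1: walk B1 to B0
  B6←B2: walk B2 to B0
  B6←B4: walk B4→B1 to B0
  B6←B5: walk B5 to B0
  DF(B0)=∅
  DF(B1)={B1,B6}
  DF(B2)={B5,B6}
  DF(B3)=∅
  DF(B4)={B1,B6}
  DF(B5)={B6}
  DF(B6)=∅

φ for e: defs {B0,B5}
  DF⁺ = {B6}

Answer: ["B6"]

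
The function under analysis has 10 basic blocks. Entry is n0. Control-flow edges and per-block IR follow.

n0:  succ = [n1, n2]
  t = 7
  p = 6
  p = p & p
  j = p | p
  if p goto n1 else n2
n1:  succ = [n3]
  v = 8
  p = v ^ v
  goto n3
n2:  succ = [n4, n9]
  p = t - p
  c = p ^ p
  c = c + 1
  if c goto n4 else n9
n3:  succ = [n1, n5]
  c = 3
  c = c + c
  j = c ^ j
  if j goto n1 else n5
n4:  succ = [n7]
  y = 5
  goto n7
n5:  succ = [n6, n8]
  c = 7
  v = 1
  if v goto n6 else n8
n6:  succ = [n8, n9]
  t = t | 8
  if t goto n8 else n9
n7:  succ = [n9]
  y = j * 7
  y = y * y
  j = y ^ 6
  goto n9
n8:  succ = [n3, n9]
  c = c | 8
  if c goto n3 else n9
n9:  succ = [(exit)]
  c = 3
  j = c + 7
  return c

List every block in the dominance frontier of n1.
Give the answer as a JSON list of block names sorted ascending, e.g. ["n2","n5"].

idom tree: n1←n0 n2←n0 n3←n1 n4←n2 n5←n3 n6←n5 n7←n4 n8←n5 n9←n0
Dom at joins:
  n1: preds {n0,n3}: {n0} ∩ {n0,n1,n3} = {n0}; idom=n0
  n3: preds {n1,n8}: {n0,n1} ∩ {n0,n1,n3,n5,n8} = {n0,n1}; idom=n1
  n8: preds {n5,n6}: {n0,n1,n3,n5} ∩ {n0,n1,n3,n5,n6} = {n0,n1,n3,n5}; idom=n5
  n9: preds {n2,n6,n7,n8}: {n0,n2} ∩ {n0,n1,n3,n5,n6} ∩ {n0,n2,n4,n7} ∩ {n0,n1,n3,n5,n8} = {n0}; idom=n0

DF walk-up:
  join n1 pred n0: · stop@n0
  join n1 pred n3: n3→n1 stop@n0
  join n3 pred n1: · stop@n1
  join n3 pred n8: n8→n5→n3 stop@n1
  join n8 pred n5: · stop@n5
  join n8 pred n6: n6 stop@n5
  join n9 pred n2: n2 stop@n0
  join n9 pred n6: n6→n5→n3→n1 stop@n0
  join n9 pred n7: n7→n4→n2 stop@n0
  join n9 pred n8: n8→n5→n3→n1 stop@n0
  n0 → ∅
  n1 → {n1,n9}
  n2 → {n9}
  n3 → {n1,n3,n9}
  n4 → {n9}
  n5 → {n3,n9}
  n6 → {n8,n9}
  n7 → {n9}
  n8 → {n3,n9}
  n9 → ∅

DF(n1) = ["n1", "n9"]

Answer: ["n1", "n9"]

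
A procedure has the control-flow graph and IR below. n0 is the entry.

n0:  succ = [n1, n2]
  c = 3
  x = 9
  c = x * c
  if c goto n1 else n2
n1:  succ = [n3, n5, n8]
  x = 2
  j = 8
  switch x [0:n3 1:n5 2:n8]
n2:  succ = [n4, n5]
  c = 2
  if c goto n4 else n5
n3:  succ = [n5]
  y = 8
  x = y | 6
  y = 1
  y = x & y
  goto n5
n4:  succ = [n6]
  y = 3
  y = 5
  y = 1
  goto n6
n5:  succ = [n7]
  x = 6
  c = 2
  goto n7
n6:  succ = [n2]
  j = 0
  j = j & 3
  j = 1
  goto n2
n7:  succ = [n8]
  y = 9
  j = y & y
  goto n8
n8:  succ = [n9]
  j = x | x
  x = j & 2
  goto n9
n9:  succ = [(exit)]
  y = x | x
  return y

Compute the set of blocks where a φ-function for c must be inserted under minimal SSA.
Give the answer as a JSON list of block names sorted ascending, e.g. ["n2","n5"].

Answer: ["n2", "n5", "n8"]

Derivation:
idom tree: n1←n0 n2←n0 n3←n1 n4←n2 n5←n0 n6←n4 n7←n5 n8←n0 n9←n8
Join-block Dom:
  n2: preds {n0,n6}: {n0} ∩ {n0,n2,n4,n6} = {n0}; idom=n0
  n5: preds {n1,n2,n3}: {n0,n1} ∩ {n0,n2} ∩ {n0,n1,n3} = {n0}; idom=n0
  n8: preds {n1,n7}: {n0,n1} ∩ {n0,n5,n7} = {n0}; idom=n0

Frontier:
  join n2 pred n0: · stop@n0
  join n2 pred n6: n6→n4→n2 stop@n0
  join n5 pred n1: n1 stop@n0
  join n5 pred n2: n2 stop@n0
  join n5 pred n3: n3→n1 stop@n0
  join n8 pred n1: n1 stop@n0
  join n8 pred n7: n7→n5 stop@n0
  n0: DF=∅
  n1: DF={n5,n8}
  n2: DF={n2,n5}
  n3: DF={n5}
  n4: DF={n2}
  n5: DF={n8}
  n6: DF={n2}
  n7: DF={n8}
  n8: DF=∅
  n9: DF=∅

φ for c: defs {n0,n2,n5}
  DF⁺ = {n2,n5,n8}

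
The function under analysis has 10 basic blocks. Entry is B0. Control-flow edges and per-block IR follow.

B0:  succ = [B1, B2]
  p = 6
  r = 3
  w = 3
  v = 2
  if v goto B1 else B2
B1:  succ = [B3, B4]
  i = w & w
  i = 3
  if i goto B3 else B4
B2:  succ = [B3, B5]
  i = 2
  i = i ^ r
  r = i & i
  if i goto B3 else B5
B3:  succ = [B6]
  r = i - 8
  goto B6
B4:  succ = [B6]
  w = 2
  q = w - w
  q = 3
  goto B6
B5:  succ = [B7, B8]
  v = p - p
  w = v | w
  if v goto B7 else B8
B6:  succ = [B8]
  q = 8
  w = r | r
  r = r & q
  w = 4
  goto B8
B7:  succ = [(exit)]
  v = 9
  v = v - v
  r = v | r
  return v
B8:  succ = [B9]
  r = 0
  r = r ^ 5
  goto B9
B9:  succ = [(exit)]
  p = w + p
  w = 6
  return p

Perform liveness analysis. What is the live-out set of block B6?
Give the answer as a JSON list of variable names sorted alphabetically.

Answer: ["p", "w"]

Analysis:
Block summaries:
  B0: {p,r,v,w} / ∅
  B1: {i} / {w}
  B2: {i,r} / {r}
  B3: {r} / {i}
  B4: {q,w} / ∅
  B5: {v,w} / {p,w}
  B6: {q,r,w} / {r}
  B7: {r,v} / {r}
  B8: {r} / ∅
  B9: {p,w} / {p,w}

Backward fixpoint:
  B0 li=∅ lo={p,r,w}
  B1 li={p,r,w} lo={i,p,r}
  B2 li={p,r,w} lo={i,p,r,w}
  B3 li={i,p} lo={p,r}
  B4 li={p,r} lo={p,r}
  B5 li={p,r,w} lo={p,r,w}
  B6 li={p,r} lo={p,w}
  B7 li={r} lo=∅
  B8 li={p,w} lo={p,w}
  B9 li={p,w} lo=∅

live-out(B6) = ["p", "w"]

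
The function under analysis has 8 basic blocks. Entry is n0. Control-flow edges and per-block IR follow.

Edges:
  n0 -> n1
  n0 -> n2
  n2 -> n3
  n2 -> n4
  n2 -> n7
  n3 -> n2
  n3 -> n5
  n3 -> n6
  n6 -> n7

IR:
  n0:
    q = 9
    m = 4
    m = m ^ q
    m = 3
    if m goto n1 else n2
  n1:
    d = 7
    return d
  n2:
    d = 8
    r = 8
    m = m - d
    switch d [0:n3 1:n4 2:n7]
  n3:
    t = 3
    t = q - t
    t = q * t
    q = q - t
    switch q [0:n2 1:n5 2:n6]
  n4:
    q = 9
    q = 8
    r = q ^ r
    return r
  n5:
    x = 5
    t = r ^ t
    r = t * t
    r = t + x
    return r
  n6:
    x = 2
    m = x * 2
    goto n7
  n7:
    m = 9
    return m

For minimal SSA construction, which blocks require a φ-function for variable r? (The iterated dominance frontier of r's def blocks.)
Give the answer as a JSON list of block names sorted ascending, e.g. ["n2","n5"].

Answer: ["n2"]

Working:
idom tree: n1←n0 n2←n0 n3←n2 n4←n2 n5←n3 n6←n3 n7←n2
Join-block Dom:
  n2: preds {n0,n3}: {n0} ∩ {n0,n2,n3} = {n0}; idom=n0
  n7: preds {n2,n6}: {n0,n2} ∩ {n0,n2,n3,n6} = {n0,n2}; idom=n2

DF walk-up:
  n2←n0: walk · to n0
  n2←n3: walk n3→n2 to n0
  n7←n2: walk · to n2
  n7←n6: walk n6→n3 to n2
  n0 → ∅
  n1 → ∅
  n2 → {n2}
  n3 → {n2,n7}
  n4 → ∅
  n5 → ∅
  n6 → {n7}
  n7 → ∅

φ for r: defs {n2,n4,n5}
  DF⁺ = {n2}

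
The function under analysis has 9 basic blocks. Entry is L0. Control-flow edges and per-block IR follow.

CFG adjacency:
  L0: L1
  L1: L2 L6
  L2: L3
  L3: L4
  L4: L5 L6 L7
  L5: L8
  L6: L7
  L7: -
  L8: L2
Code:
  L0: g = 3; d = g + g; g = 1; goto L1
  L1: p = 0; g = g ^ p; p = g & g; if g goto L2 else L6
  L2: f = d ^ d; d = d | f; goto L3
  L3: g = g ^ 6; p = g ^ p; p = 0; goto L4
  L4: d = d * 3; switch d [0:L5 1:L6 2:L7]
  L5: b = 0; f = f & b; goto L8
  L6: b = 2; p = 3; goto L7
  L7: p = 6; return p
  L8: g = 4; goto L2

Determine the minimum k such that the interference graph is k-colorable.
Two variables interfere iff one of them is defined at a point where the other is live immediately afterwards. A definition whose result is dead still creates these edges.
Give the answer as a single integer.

Block summaries:
  L0 def {d,g} use ∅
  L1 def {g,p} use {g}
  L2 def {d,f} use {d}
  L3 def {g,p} use {g,p}
  L4 def {d} use {d}
  L5 def {b,f} use {f}
  L6 def {b,p} use ∅
  L7 def {p} use ∅
  L8 def {g} use ∅

Live sets:
  L0: in=∅ out={d,g}
  L1: in={d,g} out={d,g,p}
  L2: in={d,g,p} out={d,f,g,p}
  L3: in={d,f,g,p} out={d,f,p}
  L4: in={d,f,p} out={d,f,p}
  L5: in={d,f,p} out={d,p}
  L6: in=∅ out=∅
  L7: in=∅ out=∅
  L8: in={d,p} out={d,g,p}

Interfere edges:
  b↔{d,f,p}
  d↔{b,f,g,p}
  f↔{b,d,g,p}
  g↔{d,f,p}
  p↔{b,d,f,g}

Registers:
  {b,d,f,p} pairwise interfere (4-clique) ⇒ χ ≥ 4
  4-colouring: c0={d}  c1={f}  c2={p}  c3={b,g}
  χ = 4

Answer: 4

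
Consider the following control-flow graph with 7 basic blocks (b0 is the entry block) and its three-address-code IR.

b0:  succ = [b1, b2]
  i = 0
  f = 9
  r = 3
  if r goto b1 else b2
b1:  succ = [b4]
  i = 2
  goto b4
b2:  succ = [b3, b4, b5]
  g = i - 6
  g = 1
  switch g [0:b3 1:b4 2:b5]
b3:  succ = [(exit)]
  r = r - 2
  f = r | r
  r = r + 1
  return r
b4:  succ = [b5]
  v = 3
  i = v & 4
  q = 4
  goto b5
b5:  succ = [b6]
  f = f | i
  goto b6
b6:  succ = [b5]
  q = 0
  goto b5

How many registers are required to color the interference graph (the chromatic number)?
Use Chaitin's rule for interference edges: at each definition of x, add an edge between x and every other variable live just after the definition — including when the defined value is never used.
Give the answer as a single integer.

Block summaries:
  b0 def {f,i,r} use ∅
  b1 def {i} use ∅
  b2 def {g} use {i}
  b3 def {f,r} use {r}
  b4 def {i,q,v} use ∅
  b5 def {f} use {f,i}
  b6 def {q} use ∅

Live sets:
  live b0: ∅→{f,i,r}
  live b1: {f}→{f}
  live b2: {f,i,r}→{f,i,r}
  live b3: {r}→∅
  live b4: {f}→{f,i}
  live b5: {f,i}→{f,i}
  live b6: {f,i}→{f,i}

Interfere edges:
  f: {g,i,q,r,v}
  g: {f,i,r}
  i: {f,g,q,r}
  q: {f,i}
  r: {f,g,i}
  v: {f}

Registers:
  {f,g,i,r} pairwise interfere (4-clique) ⇒ χ ≥ 4
  assign f→c0 g→c2 i→c1 q→c2 r→c3 v→c1 — no edge inside a register ⇒ χ ≤ 4
  χ = 4

Answer: 4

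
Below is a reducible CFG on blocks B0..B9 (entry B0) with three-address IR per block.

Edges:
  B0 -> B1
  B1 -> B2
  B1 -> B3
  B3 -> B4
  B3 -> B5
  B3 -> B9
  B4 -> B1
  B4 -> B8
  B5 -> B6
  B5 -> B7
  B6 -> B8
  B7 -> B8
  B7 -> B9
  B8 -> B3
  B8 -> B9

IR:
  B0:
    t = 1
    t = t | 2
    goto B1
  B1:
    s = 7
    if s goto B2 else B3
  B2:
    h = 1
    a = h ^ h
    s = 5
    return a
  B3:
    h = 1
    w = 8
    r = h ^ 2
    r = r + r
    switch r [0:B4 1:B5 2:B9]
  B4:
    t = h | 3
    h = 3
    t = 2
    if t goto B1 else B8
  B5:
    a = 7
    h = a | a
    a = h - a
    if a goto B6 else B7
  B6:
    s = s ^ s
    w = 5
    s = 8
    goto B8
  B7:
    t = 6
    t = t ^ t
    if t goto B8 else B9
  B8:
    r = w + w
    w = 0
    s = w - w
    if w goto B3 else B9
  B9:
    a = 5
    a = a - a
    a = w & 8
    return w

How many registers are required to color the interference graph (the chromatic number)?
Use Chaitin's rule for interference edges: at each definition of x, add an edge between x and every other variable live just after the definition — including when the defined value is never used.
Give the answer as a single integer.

def/use:
  B0 def {t} use ∅
  B1 def {s} use ∅
  B2 def {a,h,s} use ∅
  B3 def {h,r,w} use ∅
  B4 def {h,t} use {h}
  B5 def {a,h} use ∅
  B6 def {s,w} use {s}
  B7 def {t} use ∅
  B8 def {r,s,w} use {w}
  B9 def {a} use {w}

Liveness:
  B0 li=∅ lo=∅
  B1 li=∅ lo={s}
  B2 li=∅ lo=∅
  B3 li={s} lo={h,s,w}
  B4 li={h,w} lo={w}
  B5 li={s,w} lo={s,w}
  B6 li={s} lo={w}
  B7 li={w} lo={w}
  B8 li={w} lo={s,w}
  B9 li={w} lo=∅

Interference:
  a — {h,s,w}
  h — {a,r,s,w}
  r — {h,s,w}
  s — {a,h,r,w}
  t — {w}
  w — {a,h,r,s,t}

Chromatic number:
  {a,h,s,w} pairwise interfere (4-clique) ⇒ χ ≥ 4
  assign a→r3 h→r1 r→r3 s→r2 t→r1 w→r0 — no edge inside a register ⇒ χ ≤ 4
  χ = 4

Answer: 4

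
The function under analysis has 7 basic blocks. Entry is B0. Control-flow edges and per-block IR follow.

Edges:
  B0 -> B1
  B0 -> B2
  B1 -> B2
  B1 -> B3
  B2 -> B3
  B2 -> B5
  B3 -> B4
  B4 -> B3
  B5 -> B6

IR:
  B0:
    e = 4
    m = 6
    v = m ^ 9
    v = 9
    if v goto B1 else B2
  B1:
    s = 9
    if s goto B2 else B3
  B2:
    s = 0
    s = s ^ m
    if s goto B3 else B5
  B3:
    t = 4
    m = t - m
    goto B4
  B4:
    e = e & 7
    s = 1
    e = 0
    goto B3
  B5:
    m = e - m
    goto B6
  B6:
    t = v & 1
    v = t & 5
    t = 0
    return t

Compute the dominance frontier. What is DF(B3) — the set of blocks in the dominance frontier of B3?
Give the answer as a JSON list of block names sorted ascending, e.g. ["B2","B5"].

idom tree: B1←B0 B2←B0 B3←B0 B4←B3 B5←B2 B6←B5
Dom at joins:
  B2: preds {B0,B1}: {B0} ∩ {B0,B1} = {B0}; idom=B0
  B3: preds {B1,B2,B4}: {B0,B1} ∩ {B0,B2} ∩ {B0,B3,B4} = {B0}; idom=B0

DF derivation:
  B2←B0: walk · to B0
  B2←B1: walk B1 to B0
  B3←B1: walk B1 to B0
  B3←B2: walk B2 to B0
  B3←B4: walk B4→B3 to B0
  DF(B0)=∅
  DF(B1)={B2,B3}
  DF(B2)={B3}
  DF(B3)={B3}
  DF(B4)={B3}
  DF(B5)=∅
  DF(B6)=∅

DF(B3) = ["B3"]

Answer: ["B3"]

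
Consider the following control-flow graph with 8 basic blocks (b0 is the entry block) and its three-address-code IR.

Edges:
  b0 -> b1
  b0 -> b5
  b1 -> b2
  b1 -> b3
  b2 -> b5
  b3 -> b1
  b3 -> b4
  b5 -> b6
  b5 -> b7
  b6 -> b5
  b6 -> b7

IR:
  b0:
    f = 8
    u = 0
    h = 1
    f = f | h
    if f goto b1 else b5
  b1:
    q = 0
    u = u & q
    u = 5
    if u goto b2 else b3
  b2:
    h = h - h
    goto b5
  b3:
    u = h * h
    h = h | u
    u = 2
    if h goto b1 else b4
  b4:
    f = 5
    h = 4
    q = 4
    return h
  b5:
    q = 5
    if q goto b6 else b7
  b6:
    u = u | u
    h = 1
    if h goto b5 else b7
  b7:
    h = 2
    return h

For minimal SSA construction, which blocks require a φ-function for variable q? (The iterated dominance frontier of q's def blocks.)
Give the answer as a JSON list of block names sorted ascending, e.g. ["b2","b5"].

idom tree: b1←b0 b2←b1 b3←b1 b4←b3 b5←b0 b6←b5 b7←b5
Join-block Dom:
  b1: preds {b0,b3}: {b0} ∩ {b0,b1,b3} = {b0}; idom=b0
  b5: preds {b0,b2,b6}: {b0} ∩ {b0,b1,b2} ∩ {b0,b5,b6} = {b0}; idom=b0
  b7: preds {b5,b6}: {b0,b5} ∩ {b0,b5,b6} = {b0,b5}; idom=b5

DF derivation:
  b1←b0: walk · to b0
  b1←b3: walk b3→b1 to b0
  b5←b0: walk · to b0
  b5←b2: walk b2→b1 to b0
  b5←b6: walk b6→b5 to b0
  b7←b5: walk · to b5
  b7←b6: walk b6 to b5
  DF(b0)=∅
  DF(b1)={b1,b5}
  DF(b2)={b5}
  DF(b3)={b1}
  DF(b4)=∅
  DF(b5)={b5}
  DF(b6)={b5,b7}
  DF(b7)=∅

φ for q: defs {b1,b4,b5}
  DF⁺ = {b1,b5}

Answer: ["b1", "b5"]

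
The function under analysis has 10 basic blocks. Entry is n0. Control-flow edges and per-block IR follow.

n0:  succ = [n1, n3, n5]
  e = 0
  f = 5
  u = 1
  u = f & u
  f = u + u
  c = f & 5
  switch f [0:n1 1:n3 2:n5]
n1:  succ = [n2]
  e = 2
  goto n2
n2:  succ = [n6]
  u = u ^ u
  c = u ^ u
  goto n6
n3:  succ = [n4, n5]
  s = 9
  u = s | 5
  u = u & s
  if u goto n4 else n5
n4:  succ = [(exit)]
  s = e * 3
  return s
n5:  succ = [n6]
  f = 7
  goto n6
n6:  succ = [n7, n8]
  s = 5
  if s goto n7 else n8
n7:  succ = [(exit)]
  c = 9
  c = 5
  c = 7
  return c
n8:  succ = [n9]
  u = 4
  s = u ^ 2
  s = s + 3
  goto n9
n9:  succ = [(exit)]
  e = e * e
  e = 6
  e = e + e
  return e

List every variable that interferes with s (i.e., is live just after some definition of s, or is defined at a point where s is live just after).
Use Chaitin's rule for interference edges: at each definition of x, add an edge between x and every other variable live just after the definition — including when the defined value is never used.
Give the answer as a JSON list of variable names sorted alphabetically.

Answer: ["e", "u"]

Analysis:
def/use:
  n0: def={c,e,f,u} ue=∅
  n1: def={e} ue=∅
  n2: def={c,u} ue={u}
  n3: def={s,u} ue=∅
  n4: def={s} ue={e}
  n5: def={f} ue=∅
  n6: def={s} ue=∅
  n7: def={c} ue=∅
  n8: def={s,u} ue=∅
  n9: def={e} ue={e}

Live sets:
  live n0: ∅→{e,u}
  live n1: {u}→{e,u}
  live n2: {e,u}→{e}
  live n3: {e}→{e}
  live n4: {e}→∅
  live n5: {e}→{e}
  live n6: {e}→{e}
  live n7: ∅→∅
  live n8: {e}→{e}
  live n9: {e}→∅

Interference:
  c — {e,f,u}
  e — {c,f,s,u}
  f — {c,e,u}
  s — {e,u}
  u — {c,e,f,s}

N(s) = ["e", "u"]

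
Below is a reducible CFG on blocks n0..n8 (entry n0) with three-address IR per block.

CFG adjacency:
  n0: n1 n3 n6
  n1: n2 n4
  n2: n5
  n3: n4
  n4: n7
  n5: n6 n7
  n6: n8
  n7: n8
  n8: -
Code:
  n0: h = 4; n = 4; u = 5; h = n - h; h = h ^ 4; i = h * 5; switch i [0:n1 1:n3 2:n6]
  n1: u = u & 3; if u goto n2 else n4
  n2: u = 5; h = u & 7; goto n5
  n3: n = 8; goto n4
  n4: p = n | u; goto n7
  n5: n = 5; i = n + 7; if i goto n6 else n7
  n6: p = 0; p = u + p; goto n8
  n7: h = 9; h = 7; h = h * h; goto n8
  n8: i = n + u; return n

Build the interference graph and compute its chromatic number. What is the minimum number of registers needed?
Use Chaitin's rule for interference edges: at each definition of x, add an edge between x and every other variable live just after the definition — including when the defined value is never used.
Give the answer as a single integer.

Answer: 3

Analysis:
Per-block:
  n0: def={h,i,n,u} ue=∅
  n1: def={u} ue={u}
  n2: def={h,u} ue=∅
  n3: def={n} ue=∅
  n4: def={p} ue={n,u}
  n5: def={i,n} ue=∅
  n6: def={p} ue={u}
  n7: def={h} ue=∅
  n8: def={i} ue={n,u}

Backward fixpoint:
  n0: in=∅ out={n,u}
  n1: in={n,u} out={n,u}
  n2: in=∅ out={u}
  n3: in={u} out={n,u}
  n4: in={n,u} out={n,u}
  n5: in={u} out={n,u}
  n6: in={n,u} out={n,u}
  n7: in={n,u} out={n,u}
  n8: in={n,u} out=∅

Interference:
  h: {n,u}
  i: {n,u}
  n: {h,i,p,u}
  p: {n,u}
  u: {h,i,n,p}

Colouring:
  clique {h,n,u} ⇒ need ≥ 3
  3-colouring: R0={n}  R1={u}  R2={h,i,p}
  χ = 3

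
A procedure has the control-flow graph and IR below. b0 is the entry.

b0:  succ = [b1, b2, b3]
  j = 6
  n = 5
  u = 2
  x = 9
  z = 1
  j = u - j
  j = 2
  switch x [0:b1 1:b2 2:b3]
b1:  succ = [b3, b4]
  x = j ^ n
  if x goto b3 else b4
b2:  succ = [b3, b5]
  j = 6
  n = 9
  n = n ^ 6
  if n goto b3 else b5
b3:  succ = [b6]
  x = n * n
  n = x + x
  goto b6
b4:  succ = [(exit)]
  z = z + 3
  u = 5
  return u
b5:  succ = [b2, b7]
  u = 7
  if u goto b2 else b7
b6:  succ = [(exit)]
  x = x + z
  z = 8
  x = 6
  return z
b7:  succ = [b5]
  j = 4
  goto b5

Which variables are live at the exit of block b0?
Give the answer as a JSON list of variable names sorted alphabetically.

Per-block:
  b0 def {j,n,u,x,z} use ∅
  b1 def {x} use {j,n}
  b2 def {j,n} use ∅
  b3 def {n,x} use {n}
  b4 def {u,z} use {z}
  b5 def {u} use ∅
  b6 def {x,z} use {x,z}
  b7 def {j} use ∅

Liveness:
  live b0: ∅→{j,n,z}
  live b1: {j,n,z}→{n,z}
  live b2: {z}→{n,z}
  live b3: {n,z}→{x,z}
  live b4: {z}→∅
  live b5: {z}→{z}
  live b6: {x,z}→∅
  live b7: {z}→{z}

live-out(b0) = ["j", "n", "z"]

Answer: ["j", "n", "z"]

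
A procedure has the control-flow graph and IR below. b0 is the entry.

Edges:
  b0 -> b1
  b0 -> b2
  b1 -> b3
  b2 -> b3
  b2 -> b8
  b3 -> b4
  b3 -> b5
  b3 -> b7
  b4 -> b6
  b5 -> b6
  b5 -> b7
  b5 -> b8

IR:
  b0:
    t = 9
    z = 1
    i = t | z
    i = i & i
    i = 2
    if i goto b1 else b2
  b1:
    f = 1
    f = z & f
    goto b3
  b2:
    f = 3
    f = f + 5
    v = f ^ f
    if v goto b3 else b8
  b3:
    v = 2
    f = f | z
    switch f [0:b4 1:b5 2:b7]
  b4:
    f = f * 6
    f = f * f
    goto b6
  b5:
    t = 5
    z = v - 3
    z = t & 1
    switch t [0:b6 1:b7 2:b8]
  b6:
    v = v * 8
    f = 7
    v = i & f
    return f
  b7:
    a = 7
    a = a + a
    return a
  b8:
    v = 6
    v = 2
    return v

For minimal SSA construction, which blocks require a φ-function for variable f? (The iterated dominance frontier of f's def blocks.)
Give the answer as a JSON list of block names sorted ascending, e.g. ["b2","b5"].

idom tree: b1←b0 b2←b0 b3←b0 b4←b3 b5←b3 b6←b3 b7←b3 b8←b0
Dom∩ at merges:
  b3: preds {b1,b2}: {b0,b1} ∩ {b0,b2} = {b0}; idom=b0
  b6: preds {b4,b5}: {b0,b3,b4} ∩ {b0,b3,b5} = {b0,b3}; idom=b3
  b7: preds {b3,b5}: {b0,b3} ∩ {b0,b3,b5} = {b0,b3}; idom=b3
  b8: preds {b2,b5}: {b0,b2} ∩ {b0,b3,b5} = {b0}; idom=b0

DF walk-up:
  b3←b1: walk b1 to b0
  b3←b2: walk b2 to b0
  b6←b4: walk b4 to b3
  b6←b5: walk b5 to b3
  b7←b3: walk · to b3
  b7←b5: walk b5 to b3
  b8←b2: walk b2 to b0
  b8←b5: walk b5→b3 to b0
  b0: DF=∅
  b1: DF={b3}
  b2: DF={b3,b8}
  b3: DF={b8}
  b4: DF={b6}
  b5: DF={b6,b7,b8}
  b6: DF=∅
  b7: DF=∅
  b8: DF=∅

φ for f: defs {b1,b2,b3,b4,b6}
  DF⁺ = {b3,b6,b8}

Answer: ["b3", "b6", "b8"]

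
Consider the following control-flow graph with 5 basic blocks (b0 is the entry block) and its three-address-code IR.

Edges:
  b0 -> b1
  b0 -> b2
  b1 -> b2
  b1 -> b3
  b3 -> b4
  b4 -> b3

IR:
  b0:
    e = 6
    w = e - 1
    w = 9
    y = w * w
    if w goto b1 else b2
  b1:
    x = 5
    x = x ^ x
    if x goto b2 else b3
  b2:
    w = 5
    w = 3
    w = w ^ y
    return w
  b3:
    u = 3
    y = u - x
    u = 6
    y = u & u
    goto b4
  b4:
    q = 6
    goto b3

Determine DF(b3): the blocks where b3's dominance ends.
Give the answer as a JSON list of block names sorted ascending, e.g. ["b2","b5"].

Answer: ["b3"]

Analysis:
idom tree: b1←b0 b2←b0 b3←b1 b4←b3
Dom∩ at merges:
  b2: preds {b0,b1}: {b0} ∩ {b0,b1} = {b0}; idom=b0
  b3: preds {b1,b4}: {b0,b1} ∩ {b0,b1,b3,b4} = {b0,b1}; idom=b1

Frontier:
  join b2 pred b0: · stop@b0
  join b2 pred b1: b1 stop@b0
  join b3 pred b1: · stop@b1
  join b3 pred b4: b4→b3 stop@b1
  DF(b0)=∅
  DF(b1)={b2}
  DF(b2)=∅
  DF(b3)={b3}
  DF(b4)={b3}

DF(b3) = ["b3"]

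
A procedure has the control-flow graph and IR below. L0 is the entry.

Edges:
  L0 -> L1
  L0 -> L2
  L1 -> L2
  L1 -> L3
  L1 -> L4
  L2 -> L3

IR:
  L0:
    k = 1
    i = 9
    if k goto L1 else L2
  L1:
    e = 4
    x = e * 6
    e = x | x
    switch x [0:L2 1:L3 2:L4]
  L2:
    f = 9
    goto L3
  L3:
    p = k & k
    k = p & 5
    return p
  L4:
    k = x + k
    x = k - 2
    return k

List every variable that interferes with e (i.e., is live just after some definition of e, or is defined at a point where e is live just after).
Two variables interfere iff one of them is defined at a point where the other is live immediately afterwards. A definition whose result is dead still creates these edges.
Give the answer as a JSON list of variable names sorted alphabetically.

Answer: ["k", "x"]

Working:
Block summaries:
  L0: {i,k} / ∅
  L1: {e,x} / ∅
  L2: {f} / ∅
  L3: {k,p} / {k}
  L4: {k,x} / {k,x}

Live sets:
  live L0: ∅→{k}
  live L1: {k}→{k,x}
  live L2: {k}→{k}
  live L3: {k}→∅
  live L4: {k,x}→∅

Conflict graph:
  e↔{k,x}
  f↔{k}
  i↔{k}
  k↔{e,f,i,p,x}
  p↔{k}
  x↔{e,k}

N(e) = ["k", "x"]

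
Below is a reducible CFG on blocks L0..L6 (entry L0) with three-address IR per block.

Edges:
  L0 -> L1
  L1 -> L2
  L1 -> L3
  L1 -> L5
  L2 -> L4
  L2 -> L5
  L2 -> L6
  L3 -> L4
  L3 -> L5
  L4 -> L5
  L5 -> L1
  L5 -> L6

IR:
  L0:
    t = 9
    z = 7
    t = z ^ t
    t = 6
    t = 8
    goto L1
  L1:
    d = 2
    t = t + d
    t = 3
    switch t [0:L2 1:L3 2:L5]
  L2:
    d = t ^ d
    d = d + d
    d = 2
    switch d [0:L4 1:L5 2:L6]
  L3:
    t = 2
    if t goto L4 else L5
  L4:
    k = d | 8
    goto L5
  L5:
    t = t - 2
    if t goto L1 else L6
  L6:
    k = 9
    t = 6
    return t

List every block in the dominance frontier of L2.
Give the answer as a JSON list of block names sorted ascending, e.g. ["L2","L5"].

Answer: ["L4", "L5", "L6"]

Analysis:
idom tree: L1←L0 L2←L1 L3←L1 L4←L1 L5←L1 L6←L1
Dom at joins:
  L1: preds {L0,L5}: {L0} ∩ {L0,L1,L5} = {L0}; idom=L0
  L4: preds {L2,L3}: {L0,L1,L2} ∩ {L0,L1,L3} = {L0,L1}; idom=L1
  L5: preds {L1,L2,L3,L4}: {L0,L1} ∩ {L0,L1,L2} ∩ {L0,L1,L3} ∩ {L0,L1,L4} = {L0,L1}; idom=L1
  L6: preds {L2,L5}: {L0,L1,L2} ∩ {L0,L1,L5} = {L0,L1}; idom=L1

DF walk-up:
  L1←L0: walk · to L0
  L1←L5: walk L5→L1 to L0
  L4←L2: walk L2 to L1
  L4←L3: walk L3 to L1
  L5←L1: walk · to L1
  L5←L2: walk L2 to L1
  L5←L3: walk L3 to L1
  L5←L4: walk L4 to L1
  L6←L2: walk L2 to L1
  L6←L5: walk L5 to L1
  L0 → ∅
  L1 → {L1}
  L2 → {L4,L5,L6}
  L3 → {L4,L5}
  L4 → {L5}
  L5 → {L1,L6}
  L6 → ∅

DF(L2) = ["L4", "L5", "L6"]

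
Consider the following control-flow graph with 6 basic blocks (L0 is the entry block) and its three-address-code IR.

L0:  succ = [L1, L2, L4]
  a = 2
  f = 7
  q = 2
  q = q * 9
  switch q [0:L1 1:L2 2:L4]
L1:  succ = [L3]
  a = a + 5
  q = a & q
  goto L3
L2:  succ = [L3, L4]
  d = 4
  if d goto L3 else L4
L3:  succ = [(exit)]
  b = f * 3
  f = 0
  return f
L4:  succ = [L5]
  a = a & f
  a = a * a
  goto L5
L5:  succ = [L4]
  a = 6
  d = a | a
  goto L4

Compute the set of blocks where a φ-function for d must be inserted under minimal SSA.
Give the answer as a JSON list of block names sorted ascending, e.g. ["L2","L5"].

Answer: ["L3", "L4"]

Derivation:
idom tree: L1←L0 L2←L0 L3←L0 L4←L0 L5←L4
Dom at joins:
  L3: preds {L1,L2}: {L0,L1} ∩ {L0,L2} = {L0}; idom=L0
  L4: preds {L0,L2,L5}: {L0} ∩ {L0,L2} ∩ {L0,L4,L5} = {L0}; idom=L0

DF derivation:
  L3←L1: walk L1 to L0
  L3←L2: walk L2 to L0
  L4←L0: walk · to L0
  L4←L2: walk L2 to L0
  L4←L5: walk L5→L4 to L0
  L0 → ∅
  L1 → {L3}
  L2 → {L3,L4}
  L3 → ∅
  L4 → {L4}
  L5 → {L4}

φ for d: defs {L2,L5}
  DF⁺ = {L3,L4}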